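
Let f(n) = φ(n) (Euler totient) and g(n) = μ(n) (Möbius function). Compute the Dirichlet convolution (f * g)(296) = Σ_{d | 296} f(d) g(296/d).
(φ * μ)(296) = 70

Divisors of 296: [1, 2, 4, 8, 37, 74, 148, 296]. For each d | 296:
  d = 1: φ(1) · μ(296/1) = 1 · 0 = 0
  d = 2: φ(2) · μ(296/2) = 1 · 0 = 0
  d = 4: φ(4) · μ(296/4) = 2 · 1 = 2
  d = 8: φ(8) · μ(296/8) = 4 · -1 = -4
  d = 37: φ(37) · μ(296/37) = 36 · 0 = 0
  d = 74: φ(74) · μ(296/74) = 36 · 0 = 0
  d = 148: φ(148) · μ(296/148) = 72 · -1 = -72
  d = 296: φ(296) · μ(296/296) = 144 · 1 = 144
Summing: (φ * μ)(296) = 0 + 0 + 2 + -4 + 0 + 0 + -72 + 144 = 70.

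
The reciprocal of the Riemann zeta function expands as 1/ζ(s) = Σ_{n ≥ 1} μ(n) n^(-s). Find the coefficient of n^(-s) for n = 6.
μ(6) = 1

Factor n = 6 = 2 · 3. μ(n) = 0 if any exponent ≥ 2 (not squarefree); otherwise μ(n) = (−1)^{ω(n)} where ω(n) is the number of distinct prime factors. Applying: μ(6) = 1.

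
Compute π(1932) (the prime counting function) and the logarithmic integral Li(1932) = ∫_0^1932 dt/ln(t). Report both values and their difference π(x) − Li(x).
π(1932) = 294;  Li(1932) ≈ 305.84;  π(x) − Li(x) ≈ -11.84.

Direct count of primes ≤ 1932 gives π(1932) = 294. Numerical evaluation of the logarithmic integral gives Li(1932) ≈ 305.84. The difference π(x) − Li(x) ≈ -11.84 is typically negative for small/moderate x (Li(x) overestimates), though Littlewood's theorem shows this sign changes infinitely often.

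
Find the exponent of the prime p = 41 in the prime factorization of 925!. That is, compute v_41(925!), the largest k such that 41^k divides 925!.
v_41(925!) = 22

Legendre's formula: v_p(n!) = Σ_{k ≥ 1} ⌊n / p^k⌋. For p = 41, n = 925, the terms are:
  ⌊925/41^1⌋ = ⌊925/41⌋ = 22
(the next term ⌊925/41^2⌋ = 0, terminating the sum). Summing: v_41(925!) = 22 = 22.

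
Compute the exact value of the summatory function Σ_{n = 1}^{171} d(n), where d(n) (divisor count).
Σ_{n ≤ 171} d(n) = 911

Compute d(n) for each 1 ≤ n ≤ 171: d(1) = 1, d(2) = 2, d(3) = 2, d(4) = 3, d(5) = 2, d(6) = 4, d(7) = 2, d(8) = 4, d(9) = 3, d(10) = 4, d(11) = 2, d(12) = 6, d(13) = 2, d(14) = 4, d(15) = 4, d(16) = 5, d(17) = 2, d(18) = 6, d(19) = 2, d(20) = 6, d(21) = 4, d(22) = 4, d(23) = 2, d(24) = 8, d(25) = 3, d(26) = 4, d(27) = 4, d(28) = 6, d(29) = 2, d(30) = 8, d(31) = 2, d(32) = 6, d(33) = 4, d(34) = 4, d(35) = 4, d(36) = 9, d(37) = 2, d(38) = 4, d(39) = 4, d(40) = 8, d(41) = 2, d(42) = 8, d(43) = 2, d(44) = 6, d(45) = 6, d(46) = 4, d(47) = 2, d(48) = 10, d(49) = 3, d(50) = 6, d(51) = 4, d(52) = 6, d(53) = 2, d(54) = 8, d(55) = 4, d(56) = 8, d(57) = 4, d(58) = 4, d(59) = 2, d(60) = 12, d(61) = 2, d(62) = 4, d(63) = 6, d(64) = 7, d(65) = 4, d(66) = 8, d(67) = 2, d(68) = 6, d(69) = 4, d(70) = 8, d(71) = 2, d(72) = 12, d(73) = 2, d(74) = 4, d(75) = 6, d(76) = 6, d(77) = 4, d(78) = 8, d(79) = 2, d(80) = 10, d(81) = 5, d(82) = 4, d(83) = 2, d(84) = 12, d(85) = 4, d(86) = 4, d(87) = 4, d(88) = 8, d(89) = 2, d(90) = 12, d(91) = 4, d(92) = 6, d(93) = 4, d(94) = 4, d(95) = 4, d(96) = 12, d(97) = 2, d(98) = 6, d(99) = 6, d(100) = 9, d(101) = 2, d(102) = 8, d(103) = 2, d(104) = 8, d(105) = 8, d(106) = 4, d(107) = 2, d(108) = 12, d(109) = 2, d(110) = 8, d(111) = 4, d(112) = 10, d(113) = 2, d(114) = 8, d(115) = 4, d(116) = 6, d(117) = 6, d(118) = 4, d(119) = 4, d(120) = 16, d(121) = 3, d(122) = 4, d(123) = 4, d(124) = 6, d(125) = 4, d(126) = 12, d(127) = 2, d(128) = 8, d(129) = 4, d(130) = 8, d(131) = 2, d(132) = 12, d(133) = 4, d(134) = 4, d(135) = 8, d(136) = 8, d(137) = 2, d(138) = 8, d(139) = 2, d(140) = 12, d(141) = 4, d(142) = 4, d(143) = 4, d(144) = 15, d(145) = 4, d(146) = 4, d(147) = 6, d(148) = 6, d(149) = 2, d(150) = 12, d(151) = 2, d(152) = 8, d(153) = 6, d(154) = 8, d(155) = 4, d(156) = 12, d(157) = 2, d(158) = 4, d(159) = 4, d(160) = 12, d(161) = 4, d(162) = 10, d(163) = 2, d(164) = 6, d(165) = 8, d(166) = 4, d(167) = 2, d(168) = 16, d(169) = 3, d(170) = 8, d(171) = 6. Summing all 171 values: 911. (Dirichlet's divisor formula: Σ_{n ≤ x} d(n) = x ln(x) + (2γ − 1) x + O(√x). For x = 171, the asymptotic estimate is ≈ 905.63.)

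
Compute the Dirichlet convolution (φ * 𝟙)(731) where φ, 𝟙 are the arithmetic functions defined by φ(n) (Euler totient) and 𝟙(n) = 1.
(φ * 𝟙)(731) = 731

Divisors of 731: [1, 17, 43, 731]. For each d | 731:
  d = 1: φ(1) · 𝟙(731/1) = 1 · 1 = 1
  d = 17: φ(17) · 𝟙(731/17) = 16 · 1 = 16
  d = 43: φ(43) · 𝟙(731/43) = 42 · 1 = 42
  d = 731: φ(731) · 𝟙(731/731) = 672 · 1 = 672
Summing: (φ * 𝟙)(731) = 1 + 16 + 42 + 672 = 731.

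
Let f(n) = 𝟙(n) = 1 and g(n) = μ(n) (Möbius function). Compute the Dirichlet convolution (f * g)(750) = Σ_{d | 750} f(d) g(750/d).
(𝟙 * μ)(750) = 0

Divisors of 750: [1, 2, 3, 5, 6, 10, 15, 25, 30, 50, 75, 125, 150, 250, 375, 750]. For each d | 750:
  d = 1: 𝟙(1) · μ(750/1) = 1 · 0 = 0
  d = 2: 𝟙(2) · μ(750/2) = 1 · 0 = 0
  d = 3: 𝟙(3) · μ(750/3) = 1 · 0 = 0
  d = 5: 𝟙(5) · μ(750/5) = 1 · 0 = 0
  d = 6: 𝟙(6) · μ(750/6) = 1 · 0 = 0
  d = 10: 𝟙(10) · μ(750/10) = 1 · 0 = 0
  d = 15: 𝟙(15) · μ(750/15) = 1 · 0 = 0
  d = 25: 𝟙(25) · μ(750/25) = 1 · -1 = -1
  d = 30: 𝟙(30) · μ(750/30) = 1 · 0 = 0
  d = 50: 𝟙(50) · μ(750/50) = 1 · 1 = 1
  d = 75: 𝟙(75) · μ(750/75) = 1 · 1 = 1
  d = 125: 𝟙(125) · μ(750/125) = 1 · 1 = 1
  d = 150: 𝟙(150) · μ(750/150) = 1 · -1 = -1
  d = 250: 𝟙(250) · μ(750/250) = 1 · -1 = -1
  d = 375: 𝟙(375) · μ(750/375) = 1 · -1 = -1
  d = 750: 𝟙(750) · μ(750/750) = 1 · 1 = 1
Summing: (𝟙 * μ)(750) = 0 + 0 + 0 + 0 + 0 + 0 + 0 + -1 + 0 + 1 + 1 + 1 + -1 + -1 + -1 + 1 = 0.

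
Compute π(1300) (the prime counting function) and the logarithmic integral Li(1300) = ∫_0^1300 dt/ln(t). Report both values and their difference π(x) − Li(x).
π(1300) = 211;  Li(1300) ≈ 220.20;  π(x) − Li(x) ≈ -9.20.

Direct count of primes ≤ 1300 gives π(1300) = 211. Numerical evaluation of the logarithmic integral gives Li(1300) ≈ 220.20. The difference π(x) − Li(x) ≈ -9.20 is typically negative for small/moderate x (Li(x) overestimates), though Littlewood's theorem shows this sign changes infinitely often.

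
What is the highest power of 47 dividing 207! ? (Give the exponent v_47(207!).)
v_47(207!) = 4

Legendre's formula: v_p(n!) = Σ_{k ≥ 1} ⌊n / p^k⌋. For p = 47, n = 207, the terms are:
  ⌊207/47^1⌋ = ⌊207/47⌋ = 4
(the next term ⌊207/47^2⌋ = 0, terminating the sum). Summing: v_47(207!) = 4 = 4.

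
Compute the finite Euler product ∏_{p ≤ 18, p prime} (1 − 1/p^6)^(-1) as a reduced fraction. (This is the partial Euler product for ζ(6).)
∏ = 3816568575537013278125/3751506094174038687744

The primes p ≤ 18 are [2, 3, 5, 7, 11, 13, 17]. For each prime, (1 − 1/p^6)^(-1) = p^6 / (p^6 − 1). The product is (1 − 1/2^6)^(-1), (1 − 1/3^6)^(-1), (1 − 1/5^6)^(-1), (1 − 1/7^6)^(-1), (1 − 1/11^6)^(-1), (1 − 1/13^6)^(-1), (1 − 1/17^6)^(-1) = ∏ p^6 / (p^6 − 1) = 3816568575537013278125/3751506094174038687744.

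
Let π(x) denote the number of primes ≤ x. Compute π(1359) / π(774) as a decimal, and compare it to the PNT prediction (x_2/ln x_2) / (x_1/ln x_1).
π(1359)/π(774) = 217/137 ≈ 1.5839;  PNT prediction ≈ 1.6188.

π(774) = 137 and π(1359) = 217, so π(1359)/π(774) ≈ 1.5839. The PNT-predicted ratio is (1359/ln(1359)) / (774/ln(774)) ≈ 1.6188. The two agree to within a few percent, as expected.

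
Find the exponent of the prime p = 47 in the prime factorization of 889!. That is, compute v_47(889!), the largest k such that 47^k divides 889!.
v_47(889!) = 18

Legendre's formula: v_p(n!) = Σ_{k ≥ 1} ⌊n / p^k⌋. For p = 47, n = 889, the terms are:
  ⌊889/47^1⌋ = ⌊889/47⌋ = 18
(the next term ⌊889/47^2⌋ = 0, terminating the sum). Summing: v_47(889!) = 18 = 18.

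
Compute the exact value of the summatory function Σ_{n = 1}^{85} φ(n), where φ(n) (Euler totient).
Σ_{n ≤ 85} φ(n) = 2230

Compute φ(n) for each 1 ≤ n ≤ 85: φ(1) = 1, φ(2) = 1, φ(3) = 2, φ(4) = 2, φ(5) = 4, φ(6) = 2, φ(7) = 6, φ(8) = 4, φ(9) = 6, φ(10) = 4, φ(11) = 10, φ(12) = 4, φ(13) = 12, φ(14) = 6, φ(15) = 8, φ(16) = 8, φ(17) = 16, φ(18) = 6, φ(19) = 18, φ(20) = 8, φ(21) = 12, φ(22) = 10, φ(23) = 22, φ(24) = 8, φ(25) = 20, φ(26) = 12, φ(27) = 18, φ(28) = 12, φ(29) = 28, φ(30) = 8, φ(31) = 30, φ(32) = 16, φ(33) = 20, φ(34) = 16, φ(35) = 24, φ(36) = 12, φ(37) = 36, φ(38) = 18, φ(39) = 24, φ(40) = 16, φ(41) = 40, φ(42) = 12, φ(43) = 42, φ(44) = 20, φ(45) = 24, φ(46) = 22, φ(47) = 46, φ(48) = 16, φ(49) = 42, φ(50) = 20, φ(51) = 32, φ(52) = 24, φ(53) = 52, φ(54) = 18, φ(55) = 40, φ(56) = 24, φ(57) = 36, φ(58) = 28, φ(59) = 58, φ(60) = 16, φ(61) = 60, φ(62) = 30, φ(63) = 36, φ(64) = 32, φ(65) = 48, φ(66) = 20, φ(67) = 66, φ(68) = 32, φ(69) = 44, φ(70) = 24, φ(71) = 70, φ(72) = 24, φ(73) = 72, φ(74) = 36, φ(75) = 40, φ(76) = 36, φ(77) = 60, φ(78) = 24, φ(79) = 78, φ(80) = 32, φ(81) = 54, φ(82) = 40, φ(83) = 82, φ(84) = 24, φ(85) = 64. Summing all 85 values: 2230. (Average order: Σ_{n ≤ x} φ(n) ~ (3/π²) x². For x = 85, (3/π²)·85² ≈ 2196.14.)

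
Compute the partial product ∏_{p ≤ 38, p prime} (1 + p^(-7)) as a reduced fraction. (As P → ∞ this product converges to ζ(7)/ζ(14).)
∏ = 228018297549409144061012751313154880100808796638571013381923478410878979964928/226144123234654878853445211850814351110881099376313221108562837934941141853125

The primes p ≤ 38 are [2, 3, 5, 7, 11, 13, 17, 19, 23, 29, 31, 37]. For each, (1 + 1/p^7) = (p^7 + 1)/p^7. Multiplying these fractions over p ∈ [2, 3, 5, 7, 11, 13, 17, 19, 23, 29, 31, 37] gives 228018297549409144061012751313154880100808796638571013381923478410878979964928/226144123234654878853445211850814351110881099376313221108562837934941141853125. (In the limit P → ∞ this tends to ζ(7)/ζ(14).)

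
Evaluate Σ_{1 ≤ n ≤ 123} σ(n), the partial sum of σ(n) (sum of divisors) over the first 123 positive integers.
Σ_{n ≤ 123} σ(n) = 12460

Compute σ(n) for each 1 ≤ n ≤ 123: σ(1) = 1, σ(2) = 3, σ(3) = 4, σ(4) = 7, σ(5) = 6, σ(6) = 12, σ(7) = 8, σ(8) = 15, σ(9) = 13, σ(10) = 18, σ(11) = 12, σ(12) = 28, σ(13) = 14, σ(14) = 24, σ(15) = 24, σ(16) = 31, σ(17) = 18, σ(18) = 39, σ(19) = 20, σ(20) = 42, σ(21) = 32, σ(22) = 36, σ(23) = 24, σ(24) = 60, σ(25) = 31, σ(26) = 42, σ(27) = 40, σ(28) = 56, σ(29) = 30, σ(30) = 72, σ(31) = 32, σ(32) = 63, σ(33) = 48, σ(34) = 54, σ(35) = 48, σ(36) = 91, σ(37) = 38, σ(38) = 60, σ(39) = 56, σ(40) = 90, σ(41) = 42, σ(42) = 96, σ(43) = 44, σ(44) = 84, σ(45) = 78, σ(46) = 72, σ(47) = 48, σ(48) = 124, σ(49) = 57, σ(50) = 93, σ(51) = 72, σ(52) = 98, σ(53) = 54, σ(54) = 120, σ(55) = 72, σ(56) = 120, σ(57) = 80, σ(58) = 90, σ(59) = 60, σ(60) = 168, σ(61) = 62, σ(62) = 96, σ(63) = 104, σ(64) = 127, σ(65) = 84, σ(66) = 144, σ(67) = 68, σ(68) = 126, σ(69) = 96, σ(70) = 144, σ(71) = 72, σ(72) = 195, σ(73) = 74, σ(74) = 114, σ(75) = 124, σ(76) = 140, σ(77) = 96, σ(78) = 168, σ(79) = 80, σ(80) = 186, σ(81) = 121, σ(82) = 126, σ(83) = 84, σ(84) = 224, σ(85) = 108, σ(86) = 132, σ(87) = 120, σ(88) = 180, σ(89) = 90, σ(90) = 234, σ(91) = 112, σ(92) = 168, σ(93) = 128, σ(94) = 144, σ(95) = 120, σ(96) = 252, σ(97) = 98, σ(98) = 171, σ(99) = 156, σ(100) = 217, σ(101) = 102, σ(102) = 216, σ(103) = 104, σ(104) = 210, σ(105) = 192, σ(106) = 162, σ(107) = 108, σ(108) = 280, σ(109) = 110, σ(110) = 216, σ(111) = 152, σ(112) = 248, σ(113) = 114, σ(114) = 240, σ(115) = 144, σ(116) = 210, σ(117) = 182, σ(118) = 180, σ(119) = 144, σ(120) = 360, σ(121) = 133, σ(122) = 186, σ(123) = 168. Summing all 123 values: 12460. (Average order: Σ_{n ≤ x} σ(n) ~ (π²/12) x². For x = 123, (π²/12)·123² ≈ 12443.10.)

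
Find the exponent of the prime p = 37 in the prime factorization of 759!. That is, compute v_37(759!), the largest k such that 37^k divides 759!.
v_37(759!) = 20

Legendre's formula: v_p(n!) = Σ_{k ≥ 1} ⌊n / p^k⌋. For p = 37, n = 759, the terms are:
  ⌊759/37^1⌋ = ⌊759/37⌋ = 20
(the next term ⌊759/37^2⌋ = 0, terminating the sum). Summing: v_37(759!) = 20 = 20.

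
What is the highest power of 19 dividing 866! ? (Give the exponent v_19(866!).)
v_19(866!) = 47

Legendre's formula: v_p(n!) = Σ_{k ≥ 1} ⌊n / p^k⌋. For p = 19, n = 866, the terms are:
  ⌊866/19^1⌋ = ⌊866/19⌋ = 45
  ⌊866/19^2⌋ = ⌊866/361⌋ = 2
(the next term ⌊866/19^3⌋ = 0, terminating the sum). Summing: v_19(866!) = 45 + 2 = 47.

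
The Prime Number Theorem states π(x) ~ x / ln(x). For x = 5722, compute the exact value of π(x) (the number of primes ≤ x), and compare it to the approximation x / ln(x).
π(5722) = 753;  x/ln(x) ≈ 661.34;  relative error ≈ 12.17%.

Directly count primes up to 5722: π(5722) = 753. The PNT approximation gives 5722/ln(5722) ≈ 5722/8.65207 ≈ 661.34. Relative error (π(x) − x/ln(x)) / π(x) ≈ 12.17%; the approximation is known to undercount slightly (Li(x) is a better estimate).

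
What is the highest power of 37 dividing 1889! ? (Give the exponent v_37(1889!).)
v_37(1889!) = 52

Legendre's formula: v_p(n!) = Σ_{k ≥ 1} ⌊n / p^k⌋. For p = 37, n = 1889, the terms are:
  ⌊1889/37^1⌋ = ⌊1889/37⌋ = 51
  ⌊1889/37^2⌋ = ⌊1889/1369⌋ = 1
(the next term ⌊1889/37^3⌋ = 0, terminating the sum). Summing: v_37(1889!) = 51 + 1 = 52.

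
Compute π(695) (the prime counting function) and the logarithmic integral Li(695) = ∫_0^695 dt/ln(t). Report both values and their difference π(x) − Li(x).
π(695) = 125;  Li(695) ≈ 132.33;  π(x) − Li(x) ≈ -7.33.

Direct count of primes ≤ 695 gives π(695) = 125. Numerical evaluation of the logarithmic integral gives Li(695) ≈ 132.33. The difference π(x) − Li(x) ≈ -7.33 is typically negative for small/moderate x (Li(x) overestimates), though Littlewood's theorem shows this sign changes infinitely often.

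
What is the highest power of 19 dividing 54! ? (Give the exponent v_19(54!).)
v_19(54!) = 2

Legendre's formula: v_p(n!) = Σ_{k ≥ 1} ⌊n / p^k⌋. For p = 19, n = 54, the terms are:
  ⌊54/19^1⌋ = ⌊54/19⌋ = 2
(the next term ⌊54/19^2⌋ = 0, terminating the sum). Summing: v_19(54!) = 2 = 2.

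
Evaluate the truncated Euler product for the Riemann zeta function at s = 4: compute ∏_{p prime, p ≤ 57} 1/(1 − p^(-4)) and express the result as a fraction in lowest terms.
∏ = 750937919501355467062347671738968589096863062629/693820677147413996973765862820413440000000000000

The primes p ≤ 57 are [2, 3, 5, 7, 11, 13, 17, 19, 23, 29, 31, 37, 41, 43, 47, 53]. For each prime, (1 − 1/p^4)^(-1) = p^4 / (p^4 − 1). The product is (1 − 1/2^4)^(-1), (1 − 1/3^4)^(-1), (1 − 1/5^4)^(-1), (1 − 1/7^4)^(-1), (1 − 1/11^4)^(-1), (1 − 1/13^4)^(-1), (1 − 1/17^4)^(-1), (1 − 1/19^4)^(-1), (1 − 1/23^4)^(-1), (1 − 1/29^4)^(-1), (1 − 1/31^4)^(-1), (1 − 1/37^4)^(-1), (1 − 1/41^4)^(-1), (1 − 1/43^4)^(-1), (1 − 1/47^4)^(-1), (1 − 1/53^4)^(-1) = ∏ p^4 / (p^4 − 1) = 750937919501355467062347671738968589096863062629/693820677147413996973765862820413440000000000000.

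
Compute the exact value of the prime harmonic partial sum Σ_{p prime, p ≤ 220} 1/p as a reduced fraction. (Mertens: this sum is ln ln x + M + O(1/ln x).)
Σ 1/p = 3215488142498485484492183158345029261034221047849345857469577412562094716564064084247/1645783550795210387735581011435590727981167322669649249414629852197255934130751870910

π(220) = 47, so the primes ≤ 220 are [2, 3, 5, 7, 11, 13, 17, 19, 23, 29, 31, 37, 41, 43, 47, 53, 59, 61, 67, 71, 73, 79, 83, 89, 97, 101, 103, 107, 109, 113, 127, 131, 137, 139, 149, 151, 157, 163, 167, 173, 179, 181, 191, 193, 197, 199, 211]. Summing 1/p over these primes: 3215488142498485484492183158345029261034221047849345857469577412562094716564064084247/1645783550795210387735581011435590727981167322669649249414629852197255934130751870910 ≈ 1.9538. Mertens estimate ln ln(220) + 0.2615 ≈ 1.9467.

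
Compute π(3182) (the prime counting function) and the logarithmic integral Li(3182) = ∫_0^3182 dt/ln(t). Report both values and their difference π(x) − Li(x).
π(3182) = 450;  Li(3182) ≈ 465.41;  π(x) − Li(x) ≈ -15.41.

Direct count of primes ≤ 3182 gives π(3182) = 450. Numerical evaluation of the logarithmic integral gives Li(3182) ≈ 465.41. The difference π(x) − Li(x) ≈ -15.41 is typically negative for small/moderate x (Li(x) overestimates), though Littlewood's theorem shows this sign changes infinitely often.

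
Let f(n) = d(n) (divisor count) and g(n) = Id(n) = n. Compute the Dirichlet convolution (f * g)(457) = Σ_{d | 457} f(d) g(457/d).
(d * Id)(457) = 459

Divisors of 457: [1, 457]. For each d | 457:
  d = 1: d(1) · Id(457/1) = 1 · 457 = 457
  d = 457: d(457) · Id(457/457) = 2 · 1 = 2
Summing: (d * Id)(457) = 457 + 2 = 459.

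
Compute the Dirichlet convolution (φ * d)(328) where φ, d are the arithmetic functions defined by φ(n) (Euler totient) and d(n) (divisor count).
(φ * d)(328) = 630

Divisors of 328: [1, 2, 4, 8, 41, 82, 164, 328]. For each d | 328:
  d = 1: φ(1) · d(328/1) = 1 · 8 = 8
  d = 2: φ(2) · d(328/2) = 1 · 6 = 6
  d = 4: φ(4) · d(328/4) = 2 · 4 = 8
  d = 8: φ(8) · d(328/8) = 4 · 2 = 8
  d = 41: φ(41) · d(328/41) = 40 · 4 = 160
  d = 82: φ(82) · d(328/82) = 40 · 3 = 120
  d = 164: φ(164) · d(328/164) = 80 · 2 = 160
  d = 328: φ(328) · d(328/328) = 160 · 1 = 160
Summing: (φ * d)(328) = 8 + 6 + 8 + 8 + 160 + 120 + 160 + 160 = 630.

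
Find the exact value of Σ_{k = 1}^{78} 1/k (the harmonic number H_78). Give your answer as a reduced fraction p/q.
H_78 = 61462860623241058403302042280303/12441066073952429195098876987200

Direct summation: H_78 = 1 + 1/2 + ... + 1/78. The least common denominator is lcm(1, ..., 78) = 410555180440430163438262940577600; over this denominator the numerator is 410555180440430163438262940577600 + 205277590220215081719131470288800 + 136851726813476721146087646859200 + 102638795110107540859565735144400 + 82111036088086032687652588115520 + 68425863406738360573043823429600 + 58650740062918594776894705796800 + 51319397555053770429782867572200 + 45617242271158907048695882286400 + 41055518044043016343826294057760 + 37323198221857287585296630961600 + 34212931703369180286521911714800 + 31581167726186935649097149275200 + 29325370031459297388447352898400 + 27370345362695344229217529371840 + 25659698777526885214891433786100 + 24150304731790009614015467092800 + 22808621135579453524347941143200 + 21608167391601587549382260030400 + 20527759022021508171913147028880 + 19550246687639531592298235265600 + 18661599110928643792648315480800 + 17850225236540441888620127851200 + 17106465851684590143260955857400 + 16422207217617206537530517623104 + 15790583863093467824548574637600 + 15205747423719635682898627428800 + 14662685015729648694223676449200 + 14157075187601040118560791054400 + 13685172681347672114608764685920 + 13243715498078392368976223889600 + 12829849388763442607445716893050 + 12441066073952429195098876987200 + 12075152365895004807007733546400 + 11730148012583718955378941159360 + 11404310567789726762173970571600 + 11096085957849463876709809204800 + 10804083695800793774691130015200 + 10527055908728978549699049758400 + 10263879511010754085956573514440 + 10013540986351955205811291233600 + 9775123343819765796149117632800 + 9547794893963492172982859083200 + 9330799555464321896324157740400 + 9123448454231781409739176457280 + 8925112618270220944310063925600 + 8735216605115535392303466820800 + 8553232925842295071630477928700 + 8378677151845513539556386542400 + 8211103608808603268765258811552 + 8050101577263336538005155697600 + 7895291931546733912274287318800 + 7746324159253399310155904539200 + 7602873711859817841449313714400 + 7464639644371457517059326192320 + 7331342507864824347111838224600 + 7202722463867195849794086676800 + 7078537593800520059280395527200 + 6958562380346273956580727806400 + 6842586340673836057304382342960 + 6730412794105412515381359681600 + 6621857749039196184488111944800 + 6516748895879843864099411755200 + 6414924694381721303722858446525 + 6316233545237387129819429855040 + 6220533036976214597549438493600 + 6127689260304927812511387172800 + 6037576182947502403503866773200 + 5950075078846813962873375950400 + 5865074006291859477689470579680 + 5782467330146903710398069585600 + 5702155283894863381086985285800 + 5624043567677125526551547131200 + 5548042978924731938354904602400 + 5474069072539068845843505874368 + 5402041847900396887345565007600 + 5331885460265326797899518708800 + 5263527954364489274849524879200 = 2028274400566954927308967395249999, so H_78 = 2028274400566954927308967395249999/410555180440430163438262940577600; reducing by gcd(2028274400566954927308967395249999, 410555180440430163438262940577600) = 33 gives 61462860623241058403302042280303/12441066073952429195098876987200 ≈ 4.94032. (The PNT-adjacent estimate ln(78) + γ ≈ 4.93392 matches within O(1/n).)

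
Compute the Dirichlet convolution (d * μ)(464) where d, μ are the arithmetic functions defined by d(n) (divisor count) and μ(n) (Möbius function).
(d * μ)(464) = 1

Divisors of 464: [1, 2, 4, 8, 16, 29, 58, 116, 232, 464]. For each d | 464:
  d = 1: d(1) · μ(464/1) = 1 · 0 = 0
  d = 2: d(2) · μ(464/2) = 2 · 0 = 0
  d = 4: d(4) · μ(464/4) = 3 · 0 = 0
  d = 8: d(8) · μ(464/8) = 4 · 1 = 4
  d = 16: d(16) · μ(464/16) = 5 · -1 = -5
  d = 29: d(29) · μ(464/29) = 2 · 0 = 0
  d = 58: d(58) · μ(464/58) = 4 · 0 = 0
  d = 116: d(116) · μ(464/116) = 6 · 0 = 0
  d = 232: d(232) · μ(464/232) = 8 · -1 = -8
  d = 464: d(464) · μ(464/464) = 10 · 1 = 10
Summing: (d * μ)(464) = 0 + 0 + 0 + 4 + -5 + 0 + 0 + 0 + -8 + 10 = 1.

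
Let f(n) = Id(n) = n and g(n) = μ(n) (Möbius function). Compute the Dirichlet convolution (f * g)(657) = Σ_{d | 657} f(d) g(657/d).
(Id * μ)(657) = 432

Divisors of 657: [1, 3, 9, 73, 219, 657]. For each d | 657:
  d = 1: Id(1) · μ(657/1) = 1 · 0 = 0
  d = 3: Id(3) · μ(657/3) = 3 · 1 = 3
  d = 9: Id(9) · μ(657/9) = 9 · -1 = -9
  d = 73: Id(73) · μ(657/73) = 73 · 0 = 0
  d = 219: Id(219) · μ(657/219) = 219 · -1 = -219
  d = 657: Id(657) · μ(657/657) = 657 · 1 = 657
Summing: (Id * μ)(657) = 0 + 3 + -9 + 0 + -219 + 657 = 432.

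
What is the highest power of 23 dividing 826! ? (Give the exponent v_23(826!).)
v_23(826!) = 36

Legendre's formula: v_p(n!) = Σ_{k ≥ 1} ⌊n / p^k⌋. For p = 23, n = 826, the terms are:
  ⌊826/23^1⌋ = ⌊826/23⌋ = 35
  ⌊826/23^2⌋ = ⌊826/529⌋ = 1
(the next term ⌊826/23^3⌋ = 0, terminating the sum). Summing: v_23(826!) = 35 + 1 = 36.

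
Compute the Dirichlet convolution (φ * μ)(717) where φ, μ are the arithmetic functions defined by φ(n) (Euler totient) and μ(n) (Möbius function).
(φ * μ)(717) = 237

Divisors of 717: [1, 3, 239, 717]. For each d | 717:
  d = 1: φ(1) · μ(717/1) = 1 · 1 = 1
  d = 3: φ(3) · μ(717/3) = 2 · -1 = -2
  d = 239: φ(239) · μ(717/239) = 238 · -1 = -238
  d = 717: φ(717) · μ(717/717) = 476 · 1 = 476
Summing: (φ * μ)(717) = 1 + -2 + -238 + 476 = 237.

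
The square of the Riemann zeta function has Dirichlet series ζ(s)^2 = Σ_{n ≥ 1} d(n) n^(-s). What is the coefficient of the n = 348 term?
d(348) = 12

ζ(s)^2 = (Σ 1/m^s)(Σ 1/k^s). The coefficient of 1/n^s in the product is the number of ordered pairs (m, k) with mk = n, which equals d(n). For n = 348, divisors are [1, 2, 3, 4, 6, 12, 29, 58, 87, 116, 174, 348], so d(348) = 12.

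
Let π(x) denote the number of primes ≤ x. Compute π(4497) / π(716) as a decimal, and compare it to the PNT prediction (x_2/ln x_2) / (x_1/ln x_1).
π(4497)/π(716) = 610/127 ≈ 4.8031;  PNT prediction ≈ 4.9087.

π(716) = 127 and π(4497) = 610, so π(4497)/π(716) ≈ 4.8031. The PNT-predicted ratio is (4497/ln(4497)) / (716/ln(716)) ≈ 4.9087. The two agree to within a few percent, as expected.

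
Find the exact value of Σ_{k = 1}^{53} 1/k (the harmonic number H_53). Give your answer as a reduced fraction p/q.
H_53 = 748469853272339196210427/164249358725037825439200

Direct summation: H_53 = 1 + 1/2 + ... + 1/53. The least common denominator is lcm(1, ..., 53) = 164249358725037825439200; over this denominator the numerator is 164249358725037825439200 + 82124679362518912719600 + 54749786241679275146400 + 41062339681259456359800 + 32849871745007565087840 + 27374893120839637573200 + 23464194103576832205600 + 20531169840629728179900 + 18249928747226425048800 + 16424935872503782543920 + 14931759884094347767200 + 13687446560419818786600 + 12634566055772140418400 + 11732097051788416102800 + 10949957248335855029280 + 10265584920314864089950 + 9661726983825754437600 + 9124964373613212524400 + 8644703090791464496800 + 8212467936251891271960 + 7821398034525610735200 + 7465879942047173883600 + 7141276466305992410400 + 6843723280209909393300 + 6569974349001513017568 + 6317283027886070209200 + 6083309582408808349600 + 5866048525894208051400 + 5663770990518545704800 + 5474978624167927514640 + 5298366410485091143200 + 5132792460157432044975 + 4977253294698115922400 + 4830863491912877218800 + 4692838820715366441120 + 4562482186806606262200 + 4439171857433454741600 + 4322351545395732248400 + 4211522018590713472800 + 4106233968125945635980 + 4006081920122873791200 + 3910699017262805367600 + 3819752528489251754400 + 3732939971023586941800 + 3649985749445285009760 + 3570638233152996205200 + 3494667206915698413600 + 3421861640104954696650 + 3352027729082404600800 + 3284987174500756508784 + 3220575661275251479200 + 3158641513943035104600 + 3099044504245996706400 = 748469853272339196210427, so H_53 = 748469853272339196210427/164249358725037825439200 (already in lowest terms) ≈ 4.55691. (The PNT-adjacent estimate ln(53) + γ ≈ 4.54751 matches within O(1/n).)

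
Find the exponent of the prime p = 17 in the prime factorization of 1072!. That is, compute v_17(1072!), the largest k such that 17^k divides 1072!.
v_17(1072!) = 66

Legendre's formula: v_p(n!) = Σ_{k ≥ 1} ⌊n / p^k⌋. For p = 17, n = 1072, the terms are:
  ⌊1072/17^1⌋ = ⌊1072/17⌋ = 63
  ⌊1072/17^2⌋ = ⌊1072/289⌋ = 3
(the next term ⌊1072/17^3⌋ = 0, terminating the sum). Summing: v_17(1072!) = 63 + 3 = 66.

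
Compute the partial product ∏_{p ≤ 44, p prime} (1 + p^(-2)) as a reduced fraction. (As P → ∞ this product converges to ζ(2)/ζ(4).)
∏ = 783023736407200000000/517444490765057062977

The primes p ≤ 44 are [2, 3, 5, 7, 11, 13, 17, 19, 23, 29, 31, 37, 41, 43]. For each, (1 + 1/p^2) = (p^2 + 1)/p^2. Multiplying these fractions over p ∈ [2, 3, 5, 7, 11, 13, 17, 19, 23, 29, 31, 37, 41, 43] gives 783023736407200000000/517444490765057062977. (In the limit P → ∞ this tends to ζ(2)/ζ(4).)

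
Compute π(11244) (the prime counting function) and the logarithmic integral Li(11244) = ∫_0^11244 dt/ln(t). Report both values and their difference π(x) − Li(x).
π(11244) = 1359;  Li(11244) ≈ 1380.33;  π(x) − Li(x) ≈ -21.33.

Direct count of primes ≤ 11244 gives π(11244) = 1359. Numerical evaluation of the logarithmic integral gives Li(11244) ≈ 1380.33. The difference π(x) − Li(x) ≈ -21.33 is typically negative for small/moderate x (Li(x) overestimates), though Littlewood's theorem shows this sign changes infinitely often.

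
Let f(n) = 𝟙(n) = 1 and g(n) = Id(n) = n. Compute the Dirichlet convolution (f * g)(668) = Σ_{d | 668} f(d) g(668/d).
(𝟙 * Id)(668) = 1176

Divisors of 668: [1, 2, 4, 167, 334, 668]. For each d | 668:
  d = 1: 𝟙(1) · Id(668/1) = 1 · 668 = 668
  d = 2: 𝟙(2) · Id(668/2) = 1 · 334 = 334
  d = 4: 𝟙(4) · Id(668/4) = 1 · 167 = 167
  d = 167: 𝟙(167) · Id(668/167) = 1 · 4 = 4
  d = 334: 𝟙(334) · Id(668/334) = 1 · 2 = 2
  d = 668: 𝟙(668) · Id(668/668) = 1 · 1 = 1
Summing: (𝟙 * Id)(668) = 668 + 334 + 167 + 4 + 2 + 1 = 1176.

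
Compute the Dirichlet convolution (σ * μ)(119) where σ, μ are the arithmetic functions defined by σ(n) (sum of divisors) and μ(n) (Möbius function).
(σ * μ)(119) = 119

Divisors of 119: [1, 7, 17, 119]. For each d | 119:
  d = 1: σ(1) · μ(119/1) = 1 · 1 = 1
  d = 7: σ(7) · μ(119/7) = 8 · -1 = -8
  d = 17: σ(17) · μ(119/17) = 18 · -1 = -18
  d = 119: σ(119) · μ(119/119) = 144 · 1 = 144
Summing: (σ * μ)(119) = 1 + -8 + -18 + 144 = 119.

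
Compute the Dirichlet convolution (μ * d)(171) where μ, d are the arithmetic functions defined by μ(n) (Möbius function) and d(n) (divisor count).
(μ * d)(171) = 1

Divisors of 171: [1, 3, 9, 19, 57, 171]. For each d | 171:
  d = 1: μ(1) · d(171/1) = 1 · 6 = 6
  d = 3: μ(3) · d(171/3) = -1 · 4 = -4
  d = 9: μ(9) · d(171/9) = 0 · 2 = 0
  d = 19: μ(19) · d(171/19) = -1 · 3 = -3
  d = 57: μ(57) · d(171/57) = 1 · 2 = 2
  d = 171: μ(171) · d(171/171) = 0 · 1 = 0
Summing: (μ * d)(171) = 6 + -4 + 0 + -3 + 2 + 0 = 1.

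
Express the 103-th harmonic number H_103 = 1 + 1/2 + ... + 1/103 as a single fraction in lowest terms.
H_103 = 151349767267338274345189261892875037217718429/29012042540587955997705808574162155756055616

Direct summation: H_103 = 1 + 1/2 + ... + 1/103. The least common denominator is lcm(1, ..., 103) = 725301063514698899942645214354053893901390400; over this denominator the numerator is 725301063514698899942645214354053893901390400 + 362650531757349449971322607177026946950695200 + 241767021171566299980881738118017964633796800 + 181325265878674724985661303588513473475347600 + 145060212702939779988529042870810778780278080 + 120883510585783149990440869059008982316898400 + 103614437644956985706092173479150556271627200 + 90662632939337362492830651794256736737673800 + 80589007057188766660293912706005988211265600 + 72530106351469889994264521435405389390139040 + 65936460319518081812967746759459444900126400 + 60441755292891574995220434529504491158449200 + 55792389501130684610972708796465684146260800 + 51807218822478492853046086739575278135813600 + 48353404234313259996176347623603592926759360 + 45331316469668681246415325897128368368836900 + 42664768442041111761332071432591405523611200 + 40294503528594383330146956353002994105632800 + 38173740184984152628560274439687047047441600 + 36265053175734944997132260717702694695069520 + 34538145881652328568697391159716852090542400 + 32968230159759040906483873379729722450063200 + 31534828848465169562723704971915386691364800 + 30220877646445787497610217264752245579224600 + 29012042540587955997705808574162155756055616 + 27896194750565342305486354398232842073130400 + 26863002352396255553431304235335329403755200 + 25903609411239246426523043369787639067906800 + 25010381500506858618711903943243237720737600 + 24176702117156629998088173811801796463379680 + 23396808500474158062665974656582383674238400 + 22665658234834340623207662948564184184418450 + 21978820106506027270989248919819814966708800 + 21332384221020555880666035716295702761805600 + 20722887528991397141218434695830111254325440 + 20147251764297191665073478176501497052816400 + 19602731446343213511963384171731186321659200 + 19086870092492076314280137219843523523720800 + 18597463167043561536990902932155228048753600 + 18132526587867472498566130358851347347534760 + 17690269841821924388845005228147655948814400 + 17269072940826164284348695579858426045271200 + 16867466593365090696340586380326834741892800 + 16484115079879520453241936689864861225031600 + 16117801411437753332058782541201197642253120 + 15767414424232584781361852485957693345682400 + 15431937521589338296652025837320295614923200 + 15110438823222893748805108632376122789612300 + 14802062520708140815156024782735793753089600 + 14506021270293977998852904287081077878027808 + 14221589480680370587110690477530468507870400 + 13948097375282671152743177199116421036565200 + 13684925726692432074389532346302903658516800 + 13431501176198127776715652117667664701877600 + 13187292063903616362593549351891888980025280 + 12951804705619623213261521684893819533953400 + 12724580061661384209520091479895682349147200 + 12505190750253429309355951971621618860368800 + 12293238364655913558349918887356845659345600 + 12088351058578314999044086905900898231689840 + 11890181369093424589223692038591047441006400 + 11698404250237079031332987328291191837119200 + 11512715293884109522899130386572284030180800 + 11332829117417170311603831474282092092209225 + 11158477900226136922194541759293136829252160 + 10989410053253013635494624459909907483354400 + 10825389007682073133472316632150058117931200 + 10666192110510277940333017858147851380902800 + 10511609616155056520907901657305128897121600 + 10361443764495698570609217347915055627162720 + 10215507936826745069614721328930336533822400 + 10073625882148595832536739088250748526408200 + 9935631007050669862228016634987039642484800 + 9801365723171606755981692085865593160829600 + 9670680846862651999235269524720718585351872 + 9543435046246038157140068609921761761860400 + 9419494331359725973281106679922777842875200 + 9298731583521780768495451466077614024376800 + 9181026120439226581552471067772834100017600 + 9066263293933736249283065179425673673767380 + 8954334117465418517810434745111776467918400 + 8845134920910962194422502614073827974407200 + 8738567030297577107742713425952456553028800 + 8634536470413082142174347789929213022635600 + 8532953688408222352266414286518281104722240 + 8433733296682545348170293190163417370946400 + 8336793833502286206237301314414412573579200 + 8242057539939760226620968344932430612515800 + 8149450151850549437557811397236560605633600 + 8058900705718876666029391270600598821126560 + 7970341357304383515853244113780812020894400 + 7883707212116292390680926242978846672841200 + 7798936166824719354221991552194127891412800 + 7715968760794669148326012918660147807461600 + 7634748036996830525712054887937409409488320 + 7555219411611446874402554316188061394806150 + 7477330551697926803532424890247978287643200 + 7401031260354070407578012391367896876544800 + 7326273368835342423663082973273271655569600 + 7253010635146988999426452143540538939013904 + 7181198648660385147946982320337167266350400 + 7110794740340185293555345238765234253935200 + 7041757898200960193617914702466542659236800 = 3783744181683456858629731547321875930442960725, so H_103 = 3783744181683456858629731547321875930442960725/725301063514698899942645214354053893901390400; reducing by gcd(3783744181683456858629731547321875930442960725, 725301063514698899942645214354053893901390400) = 25 gives 151349767267338274345189261892875037217718429/29012042540587955997705808574162155756055616 ≈ 5.21679. (The PNT-adjacent estimate ln(103) + γ ≈ 5.21194 matches within O(1/n).)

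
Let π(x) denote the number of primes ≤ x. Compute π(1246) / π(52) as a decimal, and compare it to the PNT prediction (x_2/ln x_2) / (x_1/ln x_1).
π(1246)/π(52) = 203/15 ≈ 13.5333;  PNT prediction ≈ 13.2831.

π(52) = 15 and π(1246) = 203, so π(1246)/π(52) ≈ 13.5333. The PNT-predicted ratio is (1246/ln(1246)) / (52/ln(52)) ≈ 13.2831. The two agree to within a few percent, as expected.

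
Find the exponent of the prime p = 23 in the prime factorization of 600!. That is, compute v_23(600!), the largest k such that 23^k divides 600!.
v_23(600!) = 27

Legendre's formula: v_p(n!) = Σ_{k ≥ 1} ⌊n / p^k⌋. For p = 23, n = 600, the terms are:
  ⌊600/23^1⌋ = ⌊600/23⌋ = 26
  ⌊600/23^2⌋ = ⌊600/529⌋ = 1
(the next term ⌊600/23^3⌋ = 0, terminating the sum). Summing: v_23(600!) = 26 + 1 = 27.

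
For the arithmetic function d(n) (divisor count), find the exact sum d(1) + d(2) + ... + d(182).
Σ_{n ≤ 182} d(n) = 981

Compute d(n) for each 1 ≤ n ≤ 182: d(1) = 1, d(2) = 2, d(3) = 2, d(4) = 3, d(5) = 2, d(6) = 4, d(7) = 2, d(8) = 4, d(9) = 3, d(10) = 4, d(11) = 2, d(12) = 6, d(13) = 2, d(14) = 4, d(15) = 4, d(16) = 5, d(17) = 2, d(18) = 6, d(19) = 2, d(20) = 6, d(21) = 4, d(22) = 4, d(23) = 2, d(24) = 8, d(25) = 3, d(26) = 4, d(27) = 4, d(28) = 6, d(29) = 2, d(30) = 8, d(31) = 2, d(32) = 6, d(33) = 4, d(34) = 4, d(35) = 4, d(36) = 9, d(37) = 2, d(38) = 4, d(39) = 4, d(40) = 8, d(41) = 2, d(42) = 8, d(43) = 2, d(44) = 6, d(45) = 6, d(46) = 4, d(47) = 2, d(48) = 10, d(49) = 3, d(50) = 6, d(51) = 4, d(52) = 6, d(53) = 2, d(54) = 8, d(55) = 4, d(56) = 8, d(57) = 4, d(58) = 4, d(59) = 2, d(60) = 12, d(61) = 2, d(62) = 4, d(63) = 6, d(64) = 7, d(65) = 4, d(66) = 8, d(67) = 2, d(68) = 6, d(69) = 4, d(70) = 8, d(71) = 2, d(72) = 12, d(73) = 2, d(74) = 4, d(75) = 6, d(76) = 6, d(77) = 4, d(78) = 8, d(79) = 2, d(80) = 10, d(81) = 5, d(82) = 4, d(83) = 2, d(84) = 12, d(85) = 4, d(86) = 4, d(87) = 4, d(88) = 8, d(89) = 2, d(90) = 12, d(91) = 4, d(92) = 6, d(93) = 4, d(94) = 4, d(95) = 4, d(96) = 12, d(97) = 2, d(98) = 6, d(99) = 6, d(100) = 9, d(101) = 2, d(102) = 8, d(103) = 2, d(104) = 8, d(105) = 8, d(106) = 4, d(107) = 2, d(108) = 12, d(109) = 2, d(110) = 8, d(111) = 4, d(112) = 10, d(113) = 2, d(114) = 8, d(115) = 4, d(116) = 6, d(117) = 6, d(118) = 4, d(119) = 4, d(120) = 16, d(121) = 3, d(122) = 4, d(123) = 4, d(124) = 6, d(125) = 4, d(126) = 12, d(127) = 2, d(128) = 8, d(129) = 4, d(130) = 8, d(131) = 2, d(132) = 12, d(133) = 4, d(134) = 4, d(135) = 8, d(136) = 8, d(137) = 2, d(138) = 8, d(139) = 2, d(140) = 12, d(141) = 4, d(142) = 4, d(143) = 4, d(144) = 15, d(145) = 4, d(146) = 4, d(147) = 6, d(148) = 6, d(149) = 2, d(150) = 12, d(151) = 2, d(152) = 8, d(153) = 6, d(154) = 8, d(155) = 4, d(156) = 12, d(157) = 2, d(158) = 4, d(159) = 4, d(160) = 12, d(161) = 4, d(162) = 10, d(163) = 2, d(164) = 6, d(165) = 8, d(166) = 4, d(167) = 2, d(168) = 16, d(169) = 3, d(170) = 8, d(171) = 6, d(172) = 6, d(173) = 2, d(174) = 8, d(175) = 6, d(176) = 10, d(177) = 4, d(178) = 4, d(179) = 2, d(180) = 18, d(181) = 2, d(182) = 8. Summing all 182 values: 981. (Dirichlet's divisor formula: Σ_{n ≤ x} d(n) = x ln(x) + (2γ − 1) x + O(√x). For x = 182, the asymptotic estimate is ≈ 975.24.)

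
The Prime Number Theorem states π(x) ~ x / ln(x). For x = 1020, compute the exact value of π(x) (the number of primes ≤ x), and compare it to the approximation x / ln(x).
π(1020) = 171;  x/ln(x) ≈ 147.24;  relative error ≈ 13.90%.

Directly count primes up to 1020: π(1020) = 171. The PNT approximation gives 1020/ln(1020) ≈ 1020/6.92756 ≈ 147.24. Relative error (π(x) − x/ln(x)) / π(x) ≈ 13.90%; the approximation is known to undercount slightly (Li(x) is a better estimate).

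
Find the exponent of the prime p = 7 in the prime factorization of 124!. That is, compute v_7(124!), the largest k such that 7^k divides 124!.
v_7(124!) = 19

Legendre's formula: v_p(n!) = Σ_{k ≥ 1} ⌊n / p^k⌋. For p = 7, n = 124, the terms are:
  ⌊124/7^1⌋ = ⌊124/7⌋ = 17
  ⌊124/7^2⌋ = ⌊124/49⌋ = 2
(the next term ⌊124/7^3⌋ = 0, terminating the sum). Summing: v_7(124!) = 17 + 2 = 19.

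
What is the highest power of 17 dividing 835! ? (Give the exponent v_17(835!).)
v_17(835!) = 51

Legendre's formula: v_p(n!) = Σ_{k ≥ 1} ⌊n / p^k⌋. For p = 17, n = 835, the terms are:
  ⌊835/17^1⌋ = ⌊835/17⌋ = 49
  ⌊835/17^2⌋ = ⌊835/289⌋ = 2
(the next term ⌊835/17^3⌋ = 0, terminating the sum). Summing: v_17(835!) = 49 + 2 = 51.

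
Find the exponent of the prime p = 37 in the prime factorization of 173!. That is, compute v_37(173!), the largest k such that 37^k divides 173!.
v_37(173!) = 4

Legendre's formula: v_p(n!) = Σ_{k ≥ 1} ⌊n / p^k⌋. For p = 37, n = 173, the terms are:
  ⌊173/37^1⌋ = ⌊173/37⌋ = 4
(the next term ⌊173/37^2⌋ = 0, terminating the sum). Summing: v_37(173!) = 4 = 4.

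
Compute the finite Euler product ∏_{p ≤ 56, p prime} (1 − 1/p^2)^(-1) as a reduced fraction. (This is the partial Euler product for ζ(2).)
∏ = 35034630647548196605993834769/21373637931227167970033664000

The primes p ≤ 56 are [2, 3, 5, 7, 11, 13, 17, 19, 23, 29, 31, 37, 41, 43, 47, 53]. For each prime, (1 − 1/p^2)^(-1) = p^2 / (p^2 − 1). The product is (1 − 1/2^2)^(-1), (1 − 1/3^2)^(-1), (1 − 1/5^2)^(-1), (1 − 1/7^2)^(-1), (1 − 1/11^2)^(-1), (1 − 1/13^2)^(-1), (1 − 1/17^2)^(-1), (1 − 1/19^2)^(-1), (1 − 1/23^2)^(-1), (1 − 1/29^2)^(-1), (1 − 1/31^2)^(-1), (1 − 1/37^2)^(-1), (1 − 1/41^2)^(-1), (1 − 1/43^2)^(-1), (1 − 1/47^2)^(-1), (1 − 1/53^2)^(-1) = ∏ p^2 / (p^2 − 1) = 35034630647548196605993834769/21373637931227167970033664000.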